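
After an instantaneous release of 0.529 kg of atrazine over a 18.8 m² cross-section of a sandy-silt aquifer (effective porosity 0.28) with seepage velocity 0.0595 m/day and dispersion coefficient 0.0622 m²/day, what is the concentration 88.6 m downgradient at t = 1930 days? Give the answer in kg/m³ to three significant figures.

0.000617 kg/m³

For an instantaneous plane source, C(x,t) = M/(n_e·A·√(4πDt)) · exp(−(x−vt)²/(4Dt)), with n_e·A the pore (flow) area.
Plume center vt = 0.0595 × 1930 = 114.835 m, so the well at 88.6 m is 26.235 m upgradient of the peak.
√(4πDt) = 38.84 m, giving peak height M/(n_e·A·√(4πDt)) = 0.529/(0.28 × 18.8 × 38.84) = 0.002587 kg/m³.
(x−vt)²/(4Dt) = (-26.235)²/(4 × 0.0622 × 1930) = 1.433; exp(−1.433) = 0.2386.
C = 0.002587 × 0.2386 = 0.000617 kg/m³.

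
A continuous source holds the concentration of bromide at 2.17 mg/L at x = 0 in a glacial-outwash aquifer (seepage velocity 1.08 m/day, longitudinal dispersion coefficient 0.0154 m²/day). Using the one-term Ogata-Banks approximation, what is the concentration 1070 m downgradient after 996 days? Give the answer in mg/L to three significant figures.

1.84 mg/L

For a continuous step input, C/C₀ ≈ ½·erfc((x−vt)/(2√(Dt))).
vt = 1.08 × 996 = 1075.68 m and 2√(Dt) = 2√(0.0154 × 996) = 7.833 m.
Argument (x−vt)/(2√(Dt)) = (1070 − 1075.68)/7.833 = -0.7251; ½·erfc(-0.7251) = 0.8474.
C = 2.17 × 0.8474 = 1.84 mg/L.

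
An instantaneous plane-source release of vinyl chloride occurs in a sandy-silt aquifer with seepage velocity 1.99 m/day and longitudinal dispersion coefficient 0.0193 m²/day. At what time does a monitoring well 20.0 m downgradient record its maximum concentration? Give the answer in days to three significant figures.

For the 1D instantaneous-source solution, setting ∂C/∂t = 0 at fixed x gives v²t² + 2Dt − x² = 0, so t = (√(D² + v²x²) − D)/v².
√(D² + v²x²) = √(0.0193² + 1.99² × 20.0²) = 39.80; v² = 3.9601.
t = (39.80 − 0.0193)/3.9601 = 10.0 days (vs. the pure-advection estimate x/v = 10.1 d).

10.0 days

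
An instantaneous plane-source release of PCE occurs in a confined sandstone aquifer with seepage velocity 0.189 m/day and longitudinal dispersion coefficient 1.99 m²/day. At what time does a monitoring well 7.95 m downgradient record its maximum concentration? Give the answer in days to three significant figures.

14.1 days

For the 1D instantaneous-source solution, setting ∂C/∂t = 0 at fixed x gives v²t² + 2Dt − x² = 0, so t = (√(D² + v²x²) − D)/v².
√(D² + v²x²) = √(1.99² + 0.189² × 7.95²) = 2.494; v² = 0.035721.
t = (2.494 − 1.99)/0.035721 = 14.1 days (vs. the pure-advection estimate x/v = 42.1 d).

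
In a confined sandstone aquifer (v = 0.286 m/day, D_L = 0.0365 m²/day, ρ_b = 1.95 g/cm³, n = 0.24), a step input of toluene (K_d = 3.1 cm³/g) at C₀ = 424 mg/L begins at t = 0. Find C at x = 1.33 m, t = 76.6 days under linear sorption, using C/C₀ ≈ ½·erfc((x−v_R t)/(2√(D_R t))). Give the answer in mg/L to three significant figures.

60.5 mg/L

Retardation factor R = 1 + ρ_b·K_d/n = 1 + 1.95 × 3.1/0.24 = 26.19.
Sorption retards both mechanisms: v_R = v/R = 0.01092 m/day, D_R = D/R = 0.001394 m²/day.
v_R·t = 0.01092 × 76.6 = 0.836472 m; 2√(D_R t) = 0.6535 m; argument = (1.33 − 0.836472)/0.6535 = 0.7552.
C = C₀ × ½·erfc(0.7552) = 424 × 0.1428 = 60.5 mg/L.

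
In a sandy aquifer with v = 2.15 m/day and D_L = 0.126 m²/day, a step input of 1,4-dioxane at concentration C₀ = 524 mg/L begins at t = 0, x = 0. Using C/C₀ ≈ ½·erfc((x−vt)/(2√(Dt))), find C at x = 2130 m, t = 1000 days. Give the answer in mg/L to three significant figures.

For a continuous step input, C/C₀ ≈ ½·erfc((x−vt)/(2√(Dt))).
vt = 2.15 × 1000 = 2150 m and 2√(Dt) = 2√(0.126 × 1000) = 22.45 m.
Argument (x−vt)/(2√(Dt)) = (2130 − 2150)/22.45 = -0.8909; ½·erfc(-0.8909) = 0.8962.
C = 524 × 0.8962 = 470 mg/L.

470 mg/L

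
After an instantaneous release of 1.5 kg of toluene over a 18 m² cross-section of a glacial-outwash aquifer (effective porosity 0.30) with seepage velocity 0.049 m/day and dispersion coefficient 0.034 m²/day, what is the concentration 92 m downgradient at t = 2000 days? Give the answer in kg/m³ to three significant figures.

For an instantaneous plane source, C(x,t) = M/(n_e·A·√(4πDt)) · exp(−(x−vt)²/(4Dt)), with n_e·A the pore (flow) area.
Plume center vt = 0.049 × 2000 = 98 m, so the well at 92 m is 6 m upgradient of the peak.
√(4πDt) = 29.23 m, giving peak height M/(n_e·A·√(4πDt)) = 1.5/(0.30 × 18 × 29.23) = 0.009503 kg/m³.
(x−vt)²/(4Dt) = (-6)²/(4 × 0.034 × 2000) = 0.1324; exp(−0.1324) = 0.8760.
C = 0.009503 × 0.8760 = 0.00832 kg/m³.

0.00832 kg/m³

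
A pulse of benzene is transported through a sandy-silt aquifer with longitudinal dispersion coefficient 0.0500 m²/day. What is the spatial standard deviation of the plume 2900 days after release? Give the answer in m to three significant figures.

17.0 m

Dispersive spreading gives a Gaussian with σ² = 2Dt; advection only shifts the center.
σ = √(2 × 0.0500 × 2900) = 17.0 m.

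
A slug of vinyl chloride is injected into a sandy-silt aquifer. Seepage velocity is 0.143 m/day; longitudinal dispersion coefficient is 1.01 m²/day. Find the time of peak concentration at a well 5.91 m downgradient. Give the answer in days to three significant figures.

15.0 days

For the 1D instantaneous-source solution, setting ∂C/∂t = 0 at fixed x gives v²t² + 2Dt − x² = 0, so t = (√(D² + v²x²) − D)/v².
√(D² + v²x²) = √(1.01² + 0.143² × 5.91²) = 1.317; v² = 0.020449.
t = (1.317 − 1.01)/0.020449 = 15.0 days (vs. the pure-advection estimate x/v = 41.3 d).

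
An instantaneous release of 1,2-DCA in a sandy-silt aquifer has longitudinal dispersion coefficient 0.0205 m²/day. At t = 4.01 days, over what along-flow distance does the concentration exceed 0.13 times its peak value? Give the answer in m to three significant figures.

1.64 m

The plume is Gaussian with σ = √(2Dt) = √(2 × 0.0205 × 4.01) = 0.4055 m.
C/C_peak = exp(−Δx²/(2σ²)) = 0.13 ⇒ Δx = σ·√(−2 ln 0.13) = 0.4055 × 2.020 = 0.8191 m.
Width = 2Δx = 1.64 m.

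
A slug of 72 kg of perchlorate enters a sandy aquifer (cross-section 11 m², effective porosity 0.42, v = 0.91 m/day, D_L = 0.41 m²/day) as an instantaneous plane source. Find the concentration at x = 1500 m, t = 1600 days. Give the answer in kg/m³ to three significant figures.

For an instantaneous plane source, C(x,t) = M/(n_e·A·√(4πDt)) · exp(−(x−vt)²/(4Dt)), with n_e·A the pore (flow) area.
Plume center vt = 0.91 × 1600 = 1456 m, so the well at 1500 m is 44 m downgradient of the peak.
√(4πDt) = 90.79 m, giving peak height M/(n_e·A·√(4πDt)) = 72/(0.42 × 11 × 90.79) = 0.1717 kg/m³.
(x−vt)²/(4Dt) = (44)²/(4 × 0.41 × 1600) = 0.7378; exp(−0.7378) = 0.4782.
C = 0.1717 × 0.4782 = 0.0821 kg/m³.

0.0821 kg/m³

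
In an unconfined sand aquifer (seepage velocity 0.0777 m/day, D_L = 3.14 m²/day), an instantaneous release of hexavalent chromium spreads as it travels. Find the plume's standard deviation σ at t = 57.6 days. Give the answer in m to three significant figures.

19.0 m

Dispersive spreading gives a Gaussian with σ² = 2Dt; advection only shifts the center.
σ = √(2 × 3.14 × 57.6) = 19.0 m.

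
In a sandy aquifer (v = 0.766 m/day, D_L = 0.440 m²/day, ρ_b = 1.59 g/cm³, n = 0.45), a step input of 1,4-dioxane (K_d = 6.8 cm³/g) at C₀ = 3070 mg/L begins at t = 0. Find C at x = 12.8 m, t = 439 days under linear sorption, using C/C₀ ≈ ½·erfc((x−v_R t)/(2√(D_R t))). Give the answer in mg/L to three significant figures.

Retardation factor R = 1 + ρ_b·K_d/n = 1 + 1.59 × 6.8/0.45 = 25.03.
Sorption retards both mechanisms: v_R = v/R = 0.03060 m/day, D_R = D/R = 0.01758 m²/day.
v_R·t = 0.03060 × 439 = 13.4334 m; 2√(D_R t) = 5.556 m; argument = (12.8 − 13.4334)/5.556 = -0.1140.
C = C₀ × ½·erfc(-0.1140) = 3070 × 0.5640 = 1730 mg/L.

1730 mg/L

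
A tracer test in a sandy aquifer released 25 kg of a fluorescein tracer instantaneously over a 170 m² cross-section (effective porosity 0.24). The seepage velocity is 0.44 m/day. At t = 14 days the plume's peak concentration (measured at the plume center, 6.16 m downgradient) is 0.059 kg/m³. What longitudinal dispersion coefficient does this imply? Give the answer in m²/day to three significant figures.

0.613 m²/day

At the plume center C_max = M/(n_e·A·√(4πDt)), so D = M²/(4πt·(n_e·A·C_max)²).
n_e·A·C_max = 0.24 × 170 × 0.059 = 2.407 kg/m.
D = 25²/(4π × 14 × 2.407²) = 0.613 m²/day.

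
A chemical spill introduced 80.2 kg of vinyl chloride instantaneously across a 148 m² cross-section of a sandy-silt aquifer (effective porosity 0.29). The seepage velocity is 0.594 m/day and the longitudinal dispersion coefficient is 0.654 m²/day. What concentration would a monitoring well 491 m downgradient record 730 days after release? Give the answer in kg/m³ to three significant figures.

0.00430 kg/m³

For an instantaneous plane source, C(x,t) = M/(n_e·A·√(4πDt)) · exp(−(x−vt)²/(4Dt)), with n_e·A the pore (flow) area.
Plume center vt = 0.594 × 730 = 433.62 m, so the well at 491 m is 57.38 m downgradient of the peak.
√(4πDt) = 77.46 m, giving peak height M/(n_e·A·√(4πDt)) = 80.2/(0.29 × 148 × 77.46) = 0.02412 kg/m³.
(x−vt)²/(4Dt) = (57.38)²/(4 × 0.654 × 730) = 1.724; exp(−1.724) = 0.1784.
C = 0.02412 × 0.1784 = 0.00430 kg/m³.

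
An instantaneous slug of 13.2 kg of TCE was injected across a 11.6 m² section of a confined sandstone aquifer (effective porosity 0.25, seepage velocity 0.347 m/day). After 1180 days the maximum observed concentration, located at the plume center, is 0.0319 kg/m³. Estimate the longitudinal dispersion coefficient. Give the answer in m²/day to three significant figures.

1.37 m²/day

At the plume center C_max = M/(n_e·A·√(4πDt)), so D = M²/(4πt·(n_e·A·C_max)²).
n_e·A·C_max = 0.25 × 11.6 × 0.0319 = 0.09251 kg/m.
D = 13.2²/(4π × 1180 × 0.09251²) = 1.37 m²/day.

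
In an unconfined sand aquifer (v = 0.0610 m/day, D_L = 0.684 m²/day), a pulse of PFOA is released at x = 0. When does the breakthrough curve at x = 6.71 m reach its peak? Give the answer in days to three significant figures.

30.4 days

For the 1D instantaneous-source solution, setting ∂C/∂t = 0 at fixed x gives v²t² + 2Dt − x² = 0, so t = (√(D² + v²x²) − D)/v².
√(D² + v²x²) = √(0.684² + 0.0610² × 6.71²) = 0.7971; v² = 0.003721.
t = (0.7971 − 0.684)/0.003721 = 30.4 days (vs. the pure-advection estimate x/v = 110 d).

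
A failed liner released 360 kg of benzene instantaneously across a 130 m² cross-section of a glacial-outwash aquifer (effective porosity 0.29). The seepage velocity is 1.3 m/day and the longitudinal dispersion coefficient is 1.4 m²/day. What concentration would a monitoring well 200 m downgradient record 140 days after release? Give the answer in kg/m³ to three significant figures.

0.127 kg/m³

For an instantaneous plane source, C(x,t) = M/(n_e·A·√(4πDt)) · exp(−(x−vt)²/(4Dt)), with n_e·A the pore (flow) area.
Plume center vt = 1.3 × 140 = 182 m, so the well at 200 m is 18 m downgradient of the peak.
√(4πDt) = 49.63 m, giving peak height M/(n_e·A·√(4πDt)) = 360/(0.29 × 130 × 49.63) = 0.1924 kg/m³.
(x−vt)²/(4Dt) = (18)²/(4 × 1.4 × 140) = 0.4133; exp(−0.4133) = 0.6615.
C = 0.1924 × 0.6615 = 0.127 kg/m³.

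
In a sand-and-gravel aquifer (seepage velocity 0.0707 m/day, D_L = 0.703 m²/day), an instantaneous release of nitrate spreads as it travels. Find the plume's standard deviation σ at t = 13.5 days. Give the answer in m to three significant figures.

Dispersive spreading gives a Gaussian with σ² = 2Dt; advection only shifts the center.
σ = √(2 × 0.703 × 13.5) = 4.36 m.

4.36 m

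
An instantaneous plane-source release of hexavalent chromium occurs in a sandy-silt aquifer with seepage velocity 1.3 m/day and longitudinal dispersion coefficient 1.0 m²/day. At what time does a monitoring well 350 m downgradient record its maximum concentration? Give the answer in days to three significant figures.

For the 1D instantaneous-source solution, setting ∂C/∂t = 0 at fixed x gives v²t² + 2Dt − x² = 0, so t = (√(D² + v²x²) − D)/v².
√(D² + v²x²) = √(1.0² + 1.3² × 350²) = 455.0; v² = 1.69.
t = (455.0 − 1.0)/1.69 = 269 days (vs. the pure-advection estimate x/v = 269 d).

269 days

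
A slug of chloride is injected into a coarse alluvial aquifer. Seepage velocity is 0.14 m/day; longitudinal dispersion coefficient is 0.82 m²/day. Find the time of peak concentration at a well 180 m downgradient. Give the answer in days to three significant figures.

1240 days

For the 1D instantaneous-source solution, setting ∂C/∂t = 0 at fixed x gives v²t² + 2Dt − x² = 0, so t = (√(D² + v²x²) − D)/v².
√(D² + v²x²) = √(0.82² + 0.14² × 180²) = 25.21; v² = 0.0196.
t = (25.21 − 0.82)/0.0196 = 1240 days (vs. the pure-advection estimate x/v = 1290 d).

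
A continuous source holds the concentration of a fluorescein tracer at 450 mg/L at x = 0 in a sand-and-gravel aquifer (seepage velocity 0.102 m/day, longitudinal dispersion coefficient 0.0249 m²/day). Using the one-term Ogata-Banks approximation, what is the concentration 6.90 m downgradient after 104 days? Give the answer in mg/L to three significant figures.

For a continuous step input, C/C₀ ≈ ½·erfc((x−vt)/(2√(Dt))).
vt = 0.102 × 104 = 10.608 m and 2√(Dt) = 2√(0.0249 × 104) = 3.218 m.
Argument (x−vt)/(2√(Dt)) = (6.90 − 10.608)/3.218 = -1.152; ½·erfc(-1.152) = 0.9484.
C = 450 × 0.9484 = 427 mg/L.

427 mg/L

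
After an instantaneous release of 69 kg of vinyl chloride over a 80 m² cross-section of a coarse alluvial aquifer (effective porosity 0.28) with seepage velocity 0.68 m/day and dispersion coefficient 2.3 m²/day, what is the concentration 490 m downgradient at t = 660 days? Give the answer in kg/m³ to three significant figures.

0.0169 kg/m³

For an instantaneous plane source, C(x,t) = M/(n_e·A·√(4πDt)) · exp(−(x−vt)²/(4Dt)), with n_e·A the pore (flow) area.
Plume center vt = 0.68 × 660 = 448.8 m, so the well at 490 m is 41.2 m downgradient of the peak.
√(4πDt) = 138.1 m, giving peak height M/(n_e·A·√(4πDt)) = 69/(0.28 × 80 × 138.1) = 0.02231 kg/m³.
(x−vt)²/(4Dt) = (41.2)²/(4 × 2.3 × 660) = 0.2796; exp(−0.2796) = 0.7561.
C = 0.02231 × 0.7561 = 0.0169 kg/m³.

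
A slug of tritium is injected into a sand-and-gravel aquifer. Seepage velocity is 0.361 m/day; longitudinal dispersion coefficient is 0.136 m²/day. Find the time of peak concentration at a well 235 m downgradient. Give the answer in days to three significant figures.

650 days

For the 1D instantaneous-source solution, setting ∂C/∂t = 0 at fixed x gives v²t² + 2Dt − x² = 0, so t = (√(D² + v²x²) − D)/v².
√(D² + v²x²) = √(0.136² + 0.361² × 235²) = 84.84; v² = 0.130321.
t = (84.84 − 0.136)/0.130321 = 650 days (vs. the pure-advection estimate x/v = 651 d).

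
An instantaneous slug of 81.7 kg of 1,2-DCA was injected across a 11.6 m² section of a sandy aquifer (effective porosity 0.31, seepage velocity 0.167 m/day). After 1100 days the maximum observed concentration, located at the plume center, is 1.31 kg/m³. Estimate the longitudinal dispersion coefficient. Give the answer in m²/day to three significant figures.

At the plume center C_max = M/(n_e·A·√(4πDt)), so D = M²/(4πt·(n_e·A·C_max)²).
n_e·A·C_max = 0.31 × 11.6 × 1.31 = 4.711 kg/m.
D = 81.7²/(4π × 1100 × 4.711²) = 0.0218 m²/day.

0.0218 m²/day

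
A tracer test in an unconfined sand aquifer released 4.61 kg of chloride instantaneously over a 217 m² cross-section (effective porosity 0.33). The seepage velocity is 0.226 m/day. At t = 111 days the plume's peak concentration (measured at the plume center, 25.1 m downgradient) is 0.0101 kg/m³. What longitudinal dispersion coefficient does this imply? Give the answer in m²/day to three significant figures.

At the plume center C_max = M/(n_e·A·√(4πDt)), so D = M²/(4πt·(n_e·A·C_max)²).
n_e·A·C_max = 0.33 × 217 × 0.0101 = 0.7233 kg/m.
D = 4.61²/(4π × 111 × 0.7233²) = 0.0291 m²/day.

0.0291 m²/day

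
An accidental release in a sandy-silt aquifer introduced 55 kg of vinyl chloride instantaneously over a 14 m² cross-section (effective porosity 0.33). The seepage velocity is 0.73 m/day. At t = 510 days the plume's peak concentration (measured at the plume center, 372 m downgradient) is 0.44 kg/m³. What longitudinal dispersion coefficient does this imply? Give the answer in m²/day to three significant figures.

0.114 m²/day

At the plume center C_max = M/(n_e·A·√(4πDt)), so D = M²/(4πt·(n_e·A·C_max)²).
n_e·A·C_max = 0.33 × 14 × 0.44 = 2.033 kg/m.
D = 55²/(4π × 510 × 2.033²) = 0.114 m²/day.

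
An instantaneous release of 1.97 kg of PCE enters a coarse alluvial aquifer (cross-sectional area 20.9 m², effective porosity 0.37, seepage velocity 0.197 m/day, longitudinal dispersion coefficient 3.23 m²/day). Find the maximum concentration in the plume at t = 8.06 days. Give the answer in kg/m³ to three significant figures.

The peak of an instantaneous 1D plume sits at x = vt; there the Gaussian factor is 1 and C_max = M/(n_e·A·√(4πDt)), where n_e·A is the pore area the mass is dissolved in.
√(4πDt) = √(4π × 3.23 × 8.06) = 18.09 m, so C_max = 1.97/(0.37 × 20.9 × 18.09) = 0.0141 kg/m³.

0.0141 kg/m³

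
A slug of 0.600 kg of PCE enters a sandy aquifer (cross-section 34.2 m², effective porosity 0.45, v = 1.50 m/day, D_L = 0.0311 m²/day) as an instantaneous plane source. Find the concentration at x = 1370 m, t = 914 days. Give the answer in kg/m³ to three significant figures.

For an instantaneous plane source, C(x,t) = M/(n_e·A·√(4πDt)) · exp(−(x−vt)²/(4Dt)), with n_e·A the pore (flow) area.
Plume center vt = 1.50 × 914 = 1371 m, so the well at 1370 m is 1 m upgradient of the peak.
√(4πDt) = 18.90 m, giving peak height M/(n_e·A·√(4πDt)) = 0.600/(0.45 × 34.2 × 18.90) = 0.002063 kg/m³.
(x−vt)²/(4Dt) = (-1)²/(4 × 0.0311 × 914) = 0.008795; exp(−0.008795) = 0.9912.
C = 0.002063 × 0.9912 = 0.00204 kg/m³.

0.00204 kg/m³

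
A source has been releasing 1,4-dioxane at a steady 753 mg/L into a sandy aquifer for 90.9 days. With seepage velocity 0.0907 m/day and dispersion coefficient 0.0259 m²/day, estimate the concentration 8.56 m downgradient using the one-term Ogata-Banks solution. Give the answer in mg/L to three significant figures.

For a continuous step input, C/C₀ ≈ ½·erfc((x−vt)/(2√(Dt))).
vt = 0.0907 × 90.9 = 8.24463 m and 2√(Dt) = 2√(0.0259 × 90.9) = 3.069 m.
Argument (x−vt)/(2√(Dt)) = (8.56 − 8.24463)/3.069 = 0.1028; ½·erfc(0.1028) = 0.4422.
C = 753 × 0.4422 = 333 mg/L.

333 mg/L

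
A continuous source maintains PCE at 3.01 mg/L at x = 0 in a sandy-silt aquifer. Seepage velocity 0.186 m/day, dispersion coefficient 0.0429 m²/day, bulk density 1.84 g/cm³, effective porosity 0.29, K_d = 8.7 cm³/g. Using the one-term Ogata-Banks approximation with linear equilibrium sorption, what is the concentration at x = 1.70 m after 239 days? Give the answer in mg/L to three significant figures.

0.199 mg/L

Retardation factor R = 1 + ρ_b·K_d/n = 1 + 1.84 × 8.7/0.29 = 56.20.
Sorption retards both mechanisms: v_R = v/R = 0.003310 m/day, D_R = D/R = 0.0007633 m²/day.
v_R·t = 0.003310 × 239 = 0.79109 m; 2√(D_R t) = 0.8542 m; argument = (1.70 − 0.79109)/0.8542 = 1.064.
C = C₀ × ½·erfc(1.064) = 3.01 × 0.06620 = 0.199 mg/L.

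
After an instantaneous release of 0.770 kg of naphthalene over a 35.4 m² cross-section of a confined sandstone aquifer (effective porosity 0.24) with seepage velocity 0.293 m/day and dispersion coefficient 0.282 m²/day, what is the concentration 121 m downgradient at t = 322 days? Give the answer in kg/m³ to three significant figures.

For an instantaneous plane source, C(x,t) = M/(n_e·A·√(4πDt)) · exp(−(x−vt)²/(4Dt)), with n_e·A the pore (flow) area.
Plume center vt = 0.293 × 322 = 94.346 m, so the well at 121 m is 26.654 m downgradient of the peak.
√(4πDt) = 33.78 m, giving peak height M/(n_e·A·√(4πDt)) = 0.770/(0.24 × 35.4 × 33.78) = 0.002683 kg/m³.
(x−vt)²/(4Dt) = (26.654)²/(4 × 0.282 × 322) = 1.956; exp(−1.956) = 0.1414.
C = 0.002683 × 0.1414 = 0.000379 kg/m³.

0.000379 kg/m³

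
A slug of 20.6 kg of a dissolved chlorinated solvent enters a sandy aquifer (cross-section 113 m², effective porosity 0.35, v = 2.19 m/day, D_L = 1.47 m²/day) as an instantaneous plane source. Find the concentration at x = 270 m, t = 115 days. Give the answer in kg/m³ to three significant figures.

0.00694 kg/m³

For an instantaneous plane source, C(x,t) = M/(n_e·A·√(4πDt)) · exp(−(x−vt)²/(4Dt)), with n_e·A the pore (flow) area.
Plume center vt = 2.19 × 115 = 251.85 m, so the well at 270 m is 18.15 m downgradient of the peak.
√(4πDt) = 46.09 m, giving peak height M/(n_e·A·√(4πDt)) = 20.6/(0.35 × 113 × 46.09) = 0.01130 kg/m³.
(x−vt)²/(4Dt) = (18.15)²/(4 × 1.47 × 115) = 0.4872; exp(−0.4872) = 0.6143.
C = 0.01130 × 0.6143 = 0.00694 kg/m³.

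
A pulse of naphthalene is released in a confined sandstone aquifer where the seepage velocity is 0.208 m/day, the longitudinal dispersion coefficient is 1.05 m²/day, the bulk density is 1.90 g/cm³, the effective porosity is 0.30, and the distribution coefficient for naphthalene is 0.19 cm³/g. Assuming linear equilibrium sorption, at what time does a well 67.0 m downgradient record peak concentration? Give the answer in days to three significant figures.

Retardation factor R = 1 + ρ_b·K_d/n = 1 + 1.90 × 0.19/0.30 = 2.203.
Sorption retards both mechanisms: v_R = v/R = 0.09442 m/day, D_R = D/R = 0.4766 m²/day.
Peak time from v_R²t² + 2D_R t − x² = 0: t = (√(D_R² + v_R²x²) − D_R)/v_R².
√(D_R² + v_R²x²) = √(0.4766² + 0.09442² × 67.0²) = 6.344; v_R² = 0.008915.
t = (6.344 − 0.4766)/0.008915 = 658 days.

658 days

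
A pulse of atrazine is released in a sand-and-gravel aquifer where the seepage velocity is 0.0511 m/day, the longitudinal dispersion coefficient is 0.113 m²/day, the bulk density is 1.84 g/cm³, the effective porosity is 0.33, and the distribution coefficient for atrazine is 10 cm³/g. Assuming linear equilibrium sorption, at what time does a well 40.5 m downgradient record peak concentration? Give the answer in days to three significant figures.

Retardation factor R = 1 + ρ_b·K_d/n = 1 + 1.84 × 10/0.33 = 56.76.
Sorption retards both mechanisms: v_R = v/R = 0.0009003 m/day, D_R = D/R = 0.001991 m²/day.
Peak time from v_R²t² + 2D_R t − x² = 0: t = (√(D_R² + v_R²x²) − D_R)/v_R².
√(D_R² + v_R²x²) = √(0.001991² + 0.0009003² × 40.5²) = 0.03652; v_R² = 8.105e-07.
t = (0.03652 − 0.001991)/8.105e-07 = 42600 days.

42600 days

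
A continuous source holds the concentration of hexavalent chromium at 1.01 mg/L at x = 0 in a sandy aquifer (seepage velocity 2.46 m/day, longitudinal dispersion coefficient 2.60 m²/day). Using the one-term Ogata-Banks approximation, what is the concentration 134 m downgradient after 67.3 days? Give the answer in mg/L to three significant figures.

0.964 mg/L

For a continuous step input, C/C₀ ≈ ½·erfc((x−vt)/(2√(Dt))).
vt = 2.46 × 67.3 = 165.558 m and 2√(Dt) = 2√(2.60 × 67.3) = 26.46 m.
Argument (x−vt)/(2√(Dt)) = (134 − 165.558)/26.46 = -1.193; ½·erfc(-1.193) = 0.9542.
C = 1.01 × 0.9542 = 0.964 mg/L.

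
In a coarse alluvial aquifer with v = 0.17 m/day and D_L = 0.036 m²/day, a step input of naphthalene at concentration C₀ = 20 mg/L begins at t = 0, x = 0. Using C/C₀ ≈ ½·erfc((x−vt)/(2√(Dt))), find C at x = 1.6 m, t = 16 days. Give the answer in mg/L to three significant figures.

For a continuous step input, C/C₀ ≈ ½·erfc((x−vt)/(2√(Dt))).
vt = 0.17 × 16 = 2.72 m and 2√(Dt) = 2√(0.036 × 16) = 1.518 m.
Argument (x−vt)/(2√(Dt)) = (1.6 − 2.72)/1.518 = -0.7378; ½·erfc(-0.7378) = 0.8516.
C = 20 × 0.8516 = 17.0 mg/L.

17.0 mg/L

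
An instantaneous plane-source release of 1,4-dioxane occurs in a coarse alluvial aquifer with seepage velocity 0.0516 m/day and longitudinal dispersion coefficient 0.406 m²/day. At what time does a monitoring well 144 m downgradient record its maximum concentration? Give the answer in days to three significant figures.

For the 1D instantaneous-source solution, setting ∂C/∂t = 0 at fixed x gives v²t² + 2Dt − x² = 0, so t = (√(D² + v²x²) − D)/v².
√(D² + v²x²) = √(0.406² + 0.0516² × 144²) = 7.441; v² = 0.00266256.
t = (7.441 − 0.406)/0.00266256 = 2640 days (vs. the pure-advection estimate x/v = 2790 d).

2640 days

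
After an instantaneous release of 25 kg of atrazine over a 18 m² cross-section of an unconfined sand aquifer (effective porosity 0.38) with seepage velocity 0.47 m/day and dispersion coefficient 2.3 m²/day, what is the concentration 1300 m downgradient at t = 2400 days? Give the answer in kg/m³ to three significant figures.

For an instantaneous plane source, C(x,t) = M/(n_e·A·√(4πDt)) · exp(−(x−vt)²/(4Dt)), with n_e·A the pore (flow) area.
Plume center vt = 0.47 × 2400 = 1128 m, so the well at 1300 m is 172 m downgradient of the peak.
√(4πDt) = 263.4 m, giving peak height M/(n_e·A·√(4πDt)) = 25/(0.38 × 18 × 263.4) = 0.01388 kg/m³.
(x−vt)²/(4Dt) = (172)²/(4 × 2.3 × 2400) = 1.340; exp(−1.340) = 0.2618.
C = 0.01388 × 0.2618 = 0.00363 kg/m³.

0.00363 kg/m³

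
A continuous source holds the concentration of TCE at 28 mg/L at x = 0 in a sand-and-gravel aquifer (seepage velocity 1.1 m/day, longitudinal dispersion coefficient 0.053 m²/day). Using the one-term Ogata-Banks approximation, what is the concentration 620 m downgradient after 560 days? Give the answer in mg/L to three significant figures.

For a continuous step input, C/C₀ ≈ ½·erfc((x−vt)/(2√(Dt))).
vt = 1.1 × 560 = 616 m and 2√(Dt) = 2√(0.053 × 560) = 10.90 m.
Argument (x−vt)/(2√(Dt)) = (620 − 616)/10.90 = 0.3670; ½·erfc(0.3670) = 0.3019.
C = 28 × 0.3019 = 8.45 mg/L.

8.45 mg/L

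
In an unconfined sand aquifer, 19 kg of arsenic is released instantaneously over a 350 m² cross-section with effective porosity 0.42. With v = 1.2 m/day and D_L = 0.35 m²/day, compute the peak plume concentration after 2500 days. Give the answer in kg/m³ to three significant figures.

0.00123 kg/m³

The peak of an instantaneous 1D plume sits at x = vt; there the Gaussian factor is 1 and C_max = M/(n_e·A·√(4πDt)), where n_e·A is the pore area the mass is dissolved in.
√(4πDt) = √(4π × 0.35 × 2500) = 104.9 m, so C_max = 19/(0.42 × 350 × 104.9) = 0.00123 kg/m³.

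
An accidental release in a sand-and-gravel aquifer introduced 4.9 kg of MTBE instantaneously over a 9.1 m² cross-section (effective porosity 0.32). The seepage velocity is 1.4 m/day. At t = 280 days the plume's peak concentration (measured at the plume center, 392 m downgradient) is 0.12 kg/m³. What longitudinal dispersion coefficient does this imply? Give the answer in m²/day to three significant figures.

0.0559 m²/day

At the plume center C_max = M/(n_e·A·√(4πDt)), so D = M²/(4πt·(n_e·A·C_max)²).
n_e·A·C_max = 0.32 × 9.1 × 0.12 = 0.3494 kg/m.
D = 4.9²/(4π × 280 × 0.3494²) = 0.0559 m²/day.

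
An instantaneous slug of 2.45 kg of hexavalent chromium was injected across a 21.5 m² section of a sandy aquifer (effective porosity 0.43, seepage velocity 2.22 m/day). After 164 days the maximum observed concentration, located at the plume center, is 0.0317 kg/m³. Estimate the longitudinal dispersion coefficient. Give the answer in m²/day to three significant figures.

0.0339 m²/day

At the plume center C_max = M/(n_e·A·√(4πDt)), so D = M²/(4πt·(n_e·A·C_max)²).
n_e·A·C_max = 0.43 × 21.5 × 0.0317 = 0.2931 kg/m.
D = 2.45²/(4π × 164 × 0.2931²) = 0.0339 m²/day.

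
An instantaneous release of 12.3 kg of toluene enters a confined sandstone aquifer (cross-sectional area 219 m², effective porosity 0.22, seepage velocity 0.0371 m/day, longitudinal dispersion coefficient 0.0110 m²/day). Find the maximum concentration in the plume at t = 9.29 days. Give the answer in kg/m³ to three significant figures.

The peak of an instantaneous 1D plume sits at x = vt; there the Gaussian factor is 1 and C_max = M/(n_e·A·√(4πDt)), where n_e·A is the pore area the mass is dissolved in.
√(4πDt) = √(4π × 0.0110 × 9.29) = 1.133 m, so C_max = 12.3/(0.22 × 219 × 1.133) = 0.225 kg/m³.

0.225 kg/m³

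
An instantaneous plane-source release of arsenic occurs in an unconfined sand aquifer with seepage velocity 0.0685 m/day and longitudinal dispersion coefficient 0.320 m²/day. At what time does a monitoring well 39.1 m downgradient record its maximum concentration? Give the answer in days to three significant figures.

For the 1D instantaneous-source solution, setting ∂C/∂t = 0 at fixed x gives v²t² + 2Dt − x² = 0, so t = (√(D² + v²x²) − D)/v².
√(D² + v²x²) = √(0.320² + 0.0685² × 39.1²) = 2.697; v² = 0.00469225.
t = (2.697 − 0.320)/0.00469225 = 507 days (vs. the pure-advection estimate x/v = 571 d).

507 days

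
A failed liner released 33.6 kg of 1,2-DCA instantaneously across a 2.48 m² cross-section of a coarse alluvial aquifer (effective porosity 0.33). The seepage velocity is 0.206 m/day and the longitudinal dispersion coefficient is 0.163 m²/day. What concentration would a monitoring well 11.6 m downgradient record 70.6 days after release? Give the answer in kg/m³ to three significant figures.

2.83 kg/m³

For an instantaneous plane source, C(x,t) = M/(n_e·A·√(4πDt)) · exp(−(x−vt)²/(4Dt)), with n_e·A the pore (flow) area.
Plume center vt = 0.206 × 70.6 = 14.5436 m, so the well at 11.6 m is 2.9436 m upgradient of the peak.
√(4πDt) = 12.03 m, giving peak height M/(n_e·A·√(4πDt)) = 33.6/(0.33 × 2.48 × 12.03) = 3.413 kg/m³.
(x−vt)²/(4Dt) = (-2.9436)²/(4 × 0.163 × 70.6) = 0.1882; exp(−0.1882) = 0.8284.
C = 3.413 × 0.8284 = 2.83 kg/m³.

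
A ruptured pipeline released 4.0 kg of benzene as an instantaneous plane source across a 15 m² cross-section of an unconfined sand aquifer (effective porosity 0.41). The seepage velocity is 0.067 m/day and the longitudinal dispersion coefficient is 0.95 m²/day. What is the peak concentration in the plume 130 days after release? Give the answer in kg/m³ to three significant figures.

The peak of an instantaneous 1D plume sits at x = vt; there the Gaussian factor is 1 and C_max = M/(n_e·A·√(4πDt)), where n_e·A is the pore area the mass is dissolved in.
√(4πDt) = √(4π × 0.95 × 130) = 39.39 m, so C_max = 4.0/(0.41 × 15 × 39.39) = 0.0165 kg/m³.

0.0165 kg/m³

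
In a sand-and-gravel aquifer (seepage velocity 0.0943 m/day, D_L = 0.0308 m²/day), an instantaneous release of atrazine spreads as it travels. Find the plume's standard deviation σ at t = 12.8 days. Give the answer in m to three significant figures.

0.888 m

Dispersive spreading gives a Gaussian with σ² = 2Dt; advection only shifts the center.
σ = √(2 × 0.0308 × 12.8) = 0.888 m.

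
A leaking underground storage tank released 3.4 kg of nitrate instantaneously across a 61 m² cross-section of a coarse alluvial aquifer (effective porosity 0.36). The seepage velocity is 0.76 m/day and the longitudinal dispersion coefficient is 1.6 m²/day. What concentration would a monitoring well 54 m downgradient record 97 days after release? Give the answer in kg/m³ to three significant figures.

0.00187 kg/m³

For an instantaneous plane source, C(x,t) = M/(n_e·A·√(4πDt)) · exp(−(x−vt)²/(4Dt)), with n_e·A the pore (flow) area.
Plume center vt = 0.76 × 97 = 73.72 m, so the well at 54 m is 19.72 m upgradient of the peak.
√(4πDt) = 44.16 m, giving peak height M/(n_e·A·√(4πDt)) = 3.4/(0.36 × 61 × 44.16) = 0.003506 kg/m³.
(x−vt)²/(4Dt) = (-19.72)²/(4 × 1.6 × 97) = 0.6264; exp(−0.6264) = 0.5345.
C = 0.003506 × 0.5345 = 0.00187 kg/m³.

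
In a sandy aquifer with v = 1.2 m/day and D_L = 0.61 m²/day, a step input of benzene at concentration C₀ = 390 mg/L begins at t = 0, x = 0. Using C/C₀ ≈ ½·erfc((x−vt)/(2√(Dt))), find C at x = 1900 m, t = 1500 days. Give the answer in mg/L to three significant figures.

For a continuous step input, C/C₀ ≈ ½·erfc((x−vt)/(2√(Dt))).
vt = 1.2 × 1500 = 1800 m and 2√(Dt) = 2√(0.61 × 1500) = 60.50 m.
Argument (x−vt)/(2√(Dt)) = (1900 − 1800)/60.50 = 1.653; ½·erfc(1.653) = 0.009702.
C = 390 × 0.009702 = 3.78 mg/L.

3.78 mg/L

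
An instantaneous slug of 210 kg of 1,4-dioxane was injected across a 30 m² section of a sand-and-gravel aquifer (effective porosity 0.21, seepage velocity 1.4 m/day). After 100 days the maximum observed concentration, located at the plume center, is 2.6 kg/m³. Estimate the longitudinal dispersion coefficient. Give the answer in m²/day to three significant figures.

0.131 m²/day

At the plume center C_max = M/(n_e·A·√(4πDt)), so D = M²/(4πt·(n_e·A·C_max)²).
n_e·A·C_max = 0.21 × 30 × 2.6 = 16.38 kg/m.
D = 210²/(4π × 100 × 16.38²) = 0.131 m²/day.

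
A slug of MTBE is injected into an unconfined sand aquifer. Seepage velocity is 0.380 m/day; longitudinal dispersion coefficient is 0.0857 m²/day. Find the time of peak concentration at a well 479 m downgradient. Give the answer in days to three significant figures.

1260 days

For the 1D instantaneous-source solution, setting ∂C/∂t = 0 at fixed x gives v²t² + 2Dt − x² = 0, so t = (√(D² + v²x²) − D)/v².
√(D² + v²x²) = √(0.0857² + 0.380² × 479²) = 182.0; v² = 0.1444.
t = (182.0 − 0.0857)/0.1444 = 1260 days (vs. the pure-advection estimate x/v = 1260 d).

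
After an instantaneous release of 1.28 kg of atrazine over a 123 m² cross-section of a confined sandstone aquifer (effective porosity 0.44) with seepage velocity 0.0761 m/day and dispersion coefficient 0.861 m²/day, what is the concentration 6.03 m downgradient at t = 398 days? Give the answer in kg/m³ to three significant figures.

For an instantaneous plane source, C(x,t) = M/(n_e·A·√(4πDt)) · exp(−(x−vt)²/(4Dt)), with n_e·A the pore (flow) area.
Plume center vt = 0.0761 × 398 = 30.2878 m, so the well at 6.03 m is 24.2578 m upgradient of the peak.
√(4πDt) = 65.62 m, giving peak height M/(n_e·A·√(4πDt)) = 1.28/(0.44 × 123 × 65.62) = 0.0003604 kg/m³.
(x−vt)²/(4Dt) = (-24.2578)²/(4 × 0.861 × 398) = 0.4293; exp(−0.4293) = 0.6510.
C = 0.0003604 × 0.6510 = 0.000235 kg/m³.

0.000235 kg/m³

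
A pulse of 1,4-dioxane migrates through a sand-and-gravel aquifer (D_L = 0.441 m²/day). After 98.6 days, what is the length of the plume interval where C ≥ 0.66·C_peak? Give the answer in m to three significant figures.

The plume is Gaussian with σ = √(2Dt) = √(2 × 0.441 × 98.6) = 9.326 m.
C/C_peak = exp(−Δx²/(2σ²)) = 0.66 ⇒ Δx = σ·√(−2 ln 0.66) = 9.326 × 0.9116 = 8.502 m.
Width = 2Δx = 17.0 m.

17.0 m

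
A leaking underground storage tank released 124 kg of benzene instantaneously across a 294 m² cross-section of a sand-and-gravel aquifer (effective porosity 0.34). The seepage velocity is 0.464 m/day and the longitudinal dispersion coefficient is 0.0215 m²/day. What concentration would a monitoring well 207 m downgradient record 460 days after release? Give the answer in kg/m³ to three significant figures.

For an instantaneous plane source, C(x,t) = M/(n_e·A·√(4πDt)) · exp(−(x−vt)²/(4Dt)), with n_e·A the pore (flow) area.
Plume center vt = 0.464 × 460 = 213.44 m, so the well at 207 m is 6.44 m upgradient of the peak.
√(4πDt) = 11.15 m, giving peak height M/(n_e·A·√(4πDt)) = 124/(0.34 × 294 × 11.15) = 0.1113 kg/m³.
(x−vt)²/(4Dt) = (-6.44)²/(4 × 0.0215 × 460) = 1.048; exp(−1.048) = 0.3506.
C = 0.1113 × 0.3506 = 0.0390 kg/m³.

0.0390 kg/m³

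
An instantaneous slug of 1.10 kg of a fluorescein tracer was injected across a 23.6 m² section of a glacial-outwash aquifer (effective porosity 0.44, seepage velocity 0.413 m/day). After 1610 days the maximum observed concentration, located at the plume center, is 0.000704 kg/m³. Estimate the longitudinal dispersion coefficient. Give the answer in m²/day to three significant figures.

1.12 m²/day

At the plume center C_max = M/(n_e·A·√(4πDt)), so D = M²/(4πt·(n_e·A·C_max)²).
n_e·A·C_max = 0.44 × 23.6 × 0.000704 = 0.007310 kg/m.
D = 1.10²/(4π × 1610 × 0.007310²) = 1.12 m²/day.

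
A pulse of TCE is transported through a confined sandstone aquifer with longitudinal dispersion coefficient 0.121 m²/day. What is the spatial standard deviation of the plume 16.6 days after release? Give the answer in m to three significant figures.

2.00 m

Dispersive spreading gives a Gaussian with σ² = 2Dt; advection only shifts the center.
σ = √(2 × 0.121 × 16.6) = 2.00 m.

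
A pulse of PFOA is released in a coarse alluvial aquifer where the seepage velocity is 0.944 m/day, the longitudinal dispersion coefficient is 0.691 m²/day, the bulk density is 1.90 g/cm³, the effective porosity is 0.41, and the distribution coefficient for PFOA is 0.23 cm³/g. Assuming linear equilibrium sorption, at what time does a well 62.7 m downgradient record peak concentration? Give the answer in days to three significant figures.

Retardation factor R = 1 + ρ_b·K_d/n = 1 + 1.90 × 0.23/0.41 = 2.066.
Sorption retards both mechanisms: v_R = v/R = 0.4569 m/day, D_R = D/R = 0.3345 m²/day.
Peak time from v_R²t² + 2D_R t − x² = 0: t = (√(D_R² + v_R²x²) − D_R)/v_R².
√(D_R² + v_R²x²) = √(0.3345² + 0.4569² × 62.7²) = 28.65; v_R² = 0.2088.
t = (28.65 − 0.3345)/0.2088 = 136 days.

136 days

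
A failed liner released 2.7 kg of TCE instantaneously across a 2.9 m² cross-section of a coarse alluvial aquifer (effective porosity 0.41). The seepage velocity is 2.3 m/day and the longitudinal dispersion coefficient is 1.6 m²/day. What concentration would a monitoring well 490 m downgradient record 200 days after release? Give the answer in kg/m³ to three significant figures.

For an instantaneous plane source, C(x,t) = M/(n_e·A·√(4πDt)) · exp(−(x−vt)²/(4Dt)), with n_e·A the pore (flow) area.
Plume center vt = 2.3 × 200 = 460 m, so the well at 490 m is 30 m downgradient of the peak.
√(4πDt) = 63.41 m, giving peak height M/(n_e·A·√(4πDt)) = 2.7/(0.41 × 2.9 × 63.41) = 0.03581 kg/m³.
(x−vt)²/(4Dt) = (30)²/(4 × 1.6 × 200) = 0.7031; exp(−0.7031) = 0.4950.
C = 0.03581 × 0.4950 = 0.0177 kg/m³.

0.0177 kg/m³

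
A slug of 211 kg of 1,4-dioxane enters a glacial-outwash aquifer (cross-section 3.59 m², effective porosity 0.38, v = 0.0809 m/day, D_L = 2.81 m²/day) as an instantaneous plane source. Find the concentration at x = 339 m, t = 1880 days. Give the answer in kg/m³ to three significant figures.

0.115 kg/m³

For an instantaneous plane source, C(x,t) = M/(n_e·A·√(4πDt)) · exp(−(x−vt)²/(4Dt)), with n_e·A the pore (flow) area.
Plume center vt = 0.0809 × 1880 = 152.092 m, so the well at 339 m is 186.908 m downgradient of the peak.
√(4πDt) = 257.7 m, giving peak height M/(n_e·A·√(4πDt)) = 211/(0.38 × 3.59 × 257.7) = 0.6002 kg/m³.
(x−vt)²/(4Dt) = (186.908)²/(4 × 2.81 × 1880) = 1.653; exp(−1.653) = 0.1915.
C = 0.6002 × 0.1915 = 0.115 kg/m³.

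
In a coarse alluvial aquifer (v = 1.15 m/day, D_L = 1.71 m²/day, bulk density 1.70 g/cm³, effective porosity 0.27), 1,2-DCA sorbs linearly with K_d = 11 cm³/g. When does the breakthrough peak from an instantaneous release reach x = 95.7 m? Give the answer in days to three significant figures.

Retardation factor R = 1 + ρ_b·K_d/n = 1 + 1.70 × 11/0.27 = 70.26.
Sorption retards both mechanisms: v_R = v/R = 0.01637 m/day, D_R = D/R = 0.02434 m²/day.
Peak time from v_R²t² + 2D_R t − x² = 0: t = (√(D_R² + v_R²x²) − D_R)/v_R².
√(D_R² + v_R²x²) = √(0.02434² + 0.01637² × 95.7²) = 1.567; v_R² = 0.0002680.
t = (1.567 − 0.02434)/0.0002680 = 5760 days.

5760 days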